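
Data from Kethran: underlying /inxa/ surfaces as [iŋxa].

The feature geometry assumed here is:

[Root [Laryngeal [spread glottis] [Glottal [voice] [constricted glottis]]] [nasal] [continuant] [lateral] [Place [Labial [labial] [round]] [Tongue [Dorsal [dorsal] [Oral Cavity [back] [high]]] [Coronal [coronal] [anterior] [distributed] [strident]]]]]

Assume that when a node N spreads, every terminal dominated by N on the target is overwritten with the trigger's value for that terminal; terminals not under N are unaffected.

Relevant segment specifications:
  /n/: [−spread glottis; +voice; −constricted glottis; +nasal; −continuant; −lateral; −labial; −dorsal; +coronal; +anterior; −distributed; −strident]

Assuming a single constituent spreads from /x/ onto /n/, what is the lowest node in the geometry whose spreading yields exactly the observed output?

Tongue

Comparing /n/ with its surface form [ŋ], the features that change are [coronal], [anterior], [distributed], [strident], [dorsal], [high], [back].
These terminals are all dominated by Tongue, and no proper subconstituent of Tongue covers them all; Tongue is their lowest common ancestor.
Delinking /n/'s Tongue and associating /x/'s Tongue gives precisely the feature bundle of [ŋ].
Features on which the two segments disagree outside Tongue, such as [continuant], [voice], are unchanged — nothing dominating them spread, and Tongue is the minimal sufficient constituent.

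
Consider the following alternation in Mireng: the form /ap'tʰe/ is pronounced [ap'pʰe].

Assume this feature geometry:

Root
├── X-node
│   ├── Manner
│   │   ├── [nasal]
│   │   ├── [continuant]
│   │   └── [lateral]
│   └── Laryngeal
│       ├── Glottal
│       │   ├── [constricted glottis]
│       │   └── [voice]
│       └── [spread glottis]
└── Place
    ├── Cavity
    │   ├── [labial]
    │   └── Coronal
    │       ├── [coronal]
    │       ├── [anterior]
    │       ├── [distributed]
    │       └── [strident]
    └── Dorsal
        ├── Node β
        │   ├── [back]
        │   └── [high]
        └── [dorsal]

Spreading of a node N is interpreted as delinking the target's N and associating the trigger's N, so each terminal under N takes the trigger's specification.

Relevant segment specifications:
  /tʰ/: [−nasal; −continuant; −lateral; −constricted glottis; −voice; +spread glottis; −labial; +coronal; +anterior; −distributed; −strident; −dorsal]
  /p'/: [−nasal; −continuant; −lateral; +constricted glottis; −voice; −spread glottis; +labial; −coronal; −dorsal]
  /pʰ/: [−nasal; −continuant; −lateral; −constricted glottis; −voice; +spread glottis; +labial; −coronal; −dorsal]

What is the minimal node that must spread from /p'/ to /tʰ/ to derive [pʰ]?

Cavity

/tʰ/ and [pʰ] differ in [labial], [coronal], [anterior], [distributed], [strident]; every other specified feature is identical.
In this geometry the lowest node dominating all of them is Cavity: every daughter of Cavity dominates only a proper subset, so no lower node suffices.
Delinking /tʰ/'s Cavity and associating /p'/'s Cavity gives precisely the feature bundle of [pʰ].
Features on which the two segments disagree outside Cavity, such as [spread glottis], [constricted glottis], are unchanged — nothing dominating them spread, and Cavity is the minimal sufficient constituent.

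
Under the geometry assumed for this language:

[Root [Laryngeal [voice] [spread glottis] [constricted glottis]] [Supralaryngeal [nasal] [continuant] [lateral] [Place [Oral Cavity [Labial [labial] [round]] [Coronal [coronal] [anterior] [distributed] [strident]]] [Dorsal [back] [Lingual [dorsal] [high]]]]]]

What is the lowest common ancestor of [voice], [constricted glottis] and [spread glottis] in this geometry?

[voice] is immediately dominated by Laryngeal.
[constricted glottis] is immediately dominated by Laryngeal.
[spread glottis] is immediately dominated by Laryngeal.
These paths first converge at Laryngeal; no daughter of Laryngeal dominates all 3 features, so Laryngeal is the minimal constituent.

Laryngeal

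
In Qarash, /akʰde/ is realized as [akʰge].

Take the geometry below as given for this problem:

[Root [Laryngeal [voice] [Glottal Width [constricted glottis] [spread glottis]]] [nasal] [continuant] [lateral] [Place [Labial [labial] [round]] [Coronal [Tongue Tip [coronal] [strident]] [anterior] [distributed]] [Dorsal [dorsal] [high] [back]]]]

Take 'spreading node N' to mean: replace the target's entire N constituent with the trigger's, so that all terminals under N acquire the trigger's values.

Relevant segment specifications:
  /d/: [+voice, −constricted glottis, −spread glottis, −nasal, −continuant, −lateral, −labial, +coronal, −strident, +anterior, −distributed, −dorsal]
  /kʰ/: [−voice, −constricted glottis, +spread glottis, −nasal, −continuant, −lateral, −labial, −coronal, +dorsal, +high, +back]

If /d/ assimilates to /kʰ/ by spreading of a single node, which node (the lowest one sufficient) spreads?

Place

Feature comparison: [coronal], [anterior], [distributed], [strident], [dorsal], [high], [back] differ between /d/ and [g]; the remaining terminals match.
In this geometry the lowest node dominating all of them is Place: every daughter of Place dominates only a proper subset, so no lower node suffices.
If Place spreads, every terminal under it takes /kʰ/'s value, producing [g] as observed.
Since [voice], [spread glottis] are preserved even though /kʰ/ disagrees there, no node above Place spread.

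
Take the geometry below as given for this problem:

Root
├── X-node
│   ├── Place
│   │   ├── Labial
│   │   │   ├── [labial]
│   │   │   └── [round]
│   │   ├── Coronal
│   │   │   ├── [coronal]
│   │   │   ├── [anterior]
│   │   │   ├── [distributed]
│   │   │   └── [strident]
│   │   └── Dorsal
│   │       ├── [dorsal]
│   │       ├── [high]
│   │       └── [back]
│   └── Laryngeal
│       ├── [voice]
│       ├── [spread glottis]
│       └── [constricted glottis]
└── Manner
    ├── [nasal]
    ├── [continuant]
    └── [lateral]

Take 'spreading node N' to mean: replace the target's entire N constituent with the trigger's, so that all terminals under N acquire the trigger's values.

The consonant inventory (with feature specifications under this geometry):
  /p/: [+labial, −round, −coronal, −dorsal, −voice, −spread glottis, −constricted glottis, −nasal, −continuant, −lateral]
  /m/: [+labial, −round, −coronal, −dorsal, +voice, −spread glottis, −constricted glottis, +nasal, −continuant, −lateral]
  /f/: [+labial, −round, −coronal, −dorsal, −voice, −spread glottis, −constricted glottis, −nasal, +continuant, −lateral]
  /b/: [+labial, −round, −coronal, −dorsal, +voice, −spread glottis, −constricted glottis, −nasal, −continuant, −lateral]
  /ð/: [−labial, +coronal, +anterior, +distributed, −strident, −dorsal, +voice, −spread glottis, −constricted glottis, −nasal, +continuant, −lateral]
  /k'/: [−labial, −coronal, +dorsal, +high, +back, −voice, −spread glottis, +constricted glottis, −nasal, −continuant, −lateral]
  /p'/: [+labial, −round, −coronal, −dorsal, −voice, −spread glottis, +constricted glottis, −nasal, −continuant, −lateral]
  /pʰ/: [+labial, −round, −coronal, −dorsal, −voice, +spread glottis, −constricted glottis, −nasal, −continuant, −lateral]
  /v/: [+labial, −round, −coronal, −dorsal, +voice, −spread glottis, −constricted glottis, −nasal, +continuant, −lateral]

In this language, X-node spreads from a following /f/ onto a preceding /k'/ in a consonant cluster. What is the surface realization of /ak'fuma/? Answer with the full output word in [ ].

Terminals under X-node in this geometry: [labial], [round], [coronal], [anterior], [distributed], [strident], [dorsal], [high], [back], [voice], [spread glottis], [constricted glottis].
The target acquires /f/'s values for everything under X-node — [+labial], [−round], [−coronal], [−dorsal], [−voice], [−spread glottis], [−constricted glottis] — while keeping its own [nasal], [continuant], [lateral].
Among the inventory, only /p/ has exactly this specification, giving the surface form [apfuma].

[apfuma]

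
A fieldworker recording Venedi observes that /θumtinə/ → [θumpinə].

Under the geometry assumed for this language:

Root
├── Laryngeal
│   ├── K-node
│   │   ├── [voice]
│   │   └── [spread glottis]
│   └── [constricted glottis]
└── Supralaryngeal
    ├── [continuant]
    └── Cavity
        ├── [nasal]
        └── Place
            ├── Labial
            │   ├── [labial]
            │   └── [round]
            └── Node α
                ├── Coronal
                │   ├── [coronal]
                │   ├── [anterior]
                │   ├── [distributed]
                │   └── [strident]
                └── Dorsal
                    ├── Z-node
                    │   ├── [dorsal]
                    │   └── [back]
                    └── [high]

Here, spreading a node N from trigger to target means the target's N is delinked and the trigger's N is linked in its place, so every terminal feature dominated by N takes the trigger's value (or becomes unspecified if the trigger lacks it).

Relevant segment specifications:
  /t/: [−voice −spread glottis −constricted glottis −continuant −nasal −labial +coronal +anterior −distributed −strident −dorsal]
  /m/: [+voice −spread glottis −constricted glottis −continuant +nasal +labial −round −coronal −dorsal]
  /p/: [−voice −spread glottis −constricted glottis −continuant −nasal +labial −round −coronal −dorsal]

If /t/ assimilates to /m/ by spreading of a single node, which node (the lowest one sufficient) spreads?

Feature comparison: [labial], [round], [coronal], [anterior], [distributed], [strident] differ between /t/ and [p]; the remaining terminals match.
Tracing each changed feature up the tree, the paths first meet at Place; any lower node misses at least one of them.
If Place spreads, every terminal under it takes /m/'s value, producing [p] as observed.
Had Cavity or a higher node spread, [nasal] would have taken /m/'s value; it stays as in /t/, confirming the spreading constituent is exactly Place.

Place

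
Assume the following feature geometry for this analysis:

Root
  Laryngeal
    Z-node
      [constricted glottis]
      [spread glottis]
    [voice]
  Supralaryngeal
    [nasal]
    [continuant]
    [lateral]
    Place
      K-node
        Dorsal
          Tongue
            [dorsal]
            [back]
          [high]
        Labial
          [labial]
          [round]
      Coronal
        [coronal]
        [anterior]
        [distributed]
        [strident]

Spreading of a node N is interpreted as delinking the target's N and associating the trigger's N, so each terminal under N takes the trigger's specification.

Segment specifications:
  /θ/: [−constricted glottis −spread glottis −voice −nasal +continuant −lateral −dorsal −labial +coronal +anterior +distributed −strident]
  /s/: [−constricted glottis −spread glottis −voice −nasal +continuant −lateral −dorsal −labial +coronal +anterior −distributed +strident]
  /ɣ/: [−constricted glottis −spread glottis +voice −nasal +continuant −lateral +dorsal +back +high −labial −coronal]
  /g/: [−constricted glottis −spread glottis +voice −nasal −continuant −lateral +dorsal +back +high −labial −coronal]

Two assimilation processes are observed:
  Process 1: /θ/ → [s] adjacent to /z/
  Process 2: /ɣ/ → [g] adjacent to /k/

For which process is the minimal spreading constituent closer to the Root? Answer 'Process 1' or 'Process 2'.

Process 2

Process 1: the features that change are [distributed], [strident]; the minimal node is Coronal (depth 3).
Process 2 alters [continuant]; the lowest dominating node is [continuant] (depth 2 from Root).
[continuant] (depth 2) sits above Coronal (depth 3), making Process 2 the one with the higher spreading node.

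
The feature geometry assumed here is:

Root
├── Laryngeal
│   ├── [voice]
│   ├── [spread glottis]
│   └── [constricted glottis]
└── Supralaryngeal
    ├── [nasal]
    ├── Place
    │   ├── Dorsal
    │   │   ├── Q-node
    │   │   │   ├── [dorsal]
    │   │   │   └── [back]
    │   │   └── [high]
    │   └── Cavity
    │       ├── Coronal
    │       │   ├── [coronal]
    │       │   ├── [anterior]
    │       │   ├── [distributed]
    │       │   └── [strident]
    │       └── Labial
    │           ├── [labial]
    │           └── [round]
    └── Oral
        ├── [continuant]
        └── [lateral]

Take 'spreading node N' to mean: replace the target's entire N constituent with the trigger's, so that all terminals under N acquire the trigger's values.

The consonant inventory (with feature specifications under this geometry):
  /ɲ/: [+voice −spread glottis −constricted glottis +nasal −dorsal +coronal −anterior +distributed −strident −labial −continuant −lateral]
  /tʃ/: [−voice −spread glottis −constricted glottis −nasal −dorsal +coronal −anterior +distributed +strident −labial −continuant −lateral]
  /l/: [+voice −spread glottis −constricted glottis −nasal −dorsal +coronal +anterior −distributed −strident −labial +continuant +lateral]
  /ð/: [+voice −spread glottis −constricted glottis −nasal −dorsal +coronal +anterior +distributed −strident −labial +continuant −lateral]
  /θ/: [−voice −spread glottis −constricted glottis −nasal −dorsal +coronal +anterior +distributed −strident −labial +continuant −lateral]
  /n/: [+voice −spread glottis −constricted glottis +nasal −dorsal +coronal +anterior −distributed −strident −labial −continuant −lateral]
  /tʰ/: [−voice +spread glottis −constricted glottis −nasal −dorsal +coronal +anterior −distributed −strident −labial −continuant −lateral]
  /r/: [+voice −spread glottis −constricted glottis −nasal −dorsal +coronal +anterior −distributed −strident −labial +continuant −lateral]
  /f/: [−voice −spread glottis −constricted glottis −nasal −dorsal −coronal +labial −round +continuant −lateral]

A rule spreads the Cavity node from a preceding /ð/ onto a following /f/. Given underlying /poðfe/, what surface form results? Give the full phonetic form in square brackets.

Terminals under Cavity in this geometry: [coronal], [anterior], [distributed], [strident], [labial], [round].
After delinking /f/'s Cavity and linking /ð/'s, the affected terminals become [+coronal], [+anterior], [+distributed], [−strident], [−labial]; [voice], [spread glottis], [constricted glottis], … (outside Cavity) are retained from /f/.
The resulting bundle matches /θ/ in the inventory; substituting it for /f/ gives [poðθe].

[poðθe]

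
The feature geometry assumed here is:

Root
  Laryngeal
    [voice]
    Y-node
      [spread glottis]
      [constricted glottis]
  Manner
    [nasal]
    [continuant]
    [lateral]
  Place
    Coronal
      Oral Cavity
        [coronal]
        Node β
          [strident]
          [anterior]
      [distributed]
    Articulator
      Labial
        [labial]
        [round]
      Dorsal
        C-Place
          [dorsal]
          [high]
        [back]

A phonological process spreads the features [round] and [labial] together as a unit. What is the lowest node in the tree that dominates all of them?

Labial

[round]: Root ▹ Place ▹ Articulator ▹ Labial ▹ [round].
[labial]: Root ▹ Place ▹ Articulator ▹ Labial ▹ [labial].
The listed terminals split across distinct daughters of Labial, so Labial itself is the smallest node containing them all.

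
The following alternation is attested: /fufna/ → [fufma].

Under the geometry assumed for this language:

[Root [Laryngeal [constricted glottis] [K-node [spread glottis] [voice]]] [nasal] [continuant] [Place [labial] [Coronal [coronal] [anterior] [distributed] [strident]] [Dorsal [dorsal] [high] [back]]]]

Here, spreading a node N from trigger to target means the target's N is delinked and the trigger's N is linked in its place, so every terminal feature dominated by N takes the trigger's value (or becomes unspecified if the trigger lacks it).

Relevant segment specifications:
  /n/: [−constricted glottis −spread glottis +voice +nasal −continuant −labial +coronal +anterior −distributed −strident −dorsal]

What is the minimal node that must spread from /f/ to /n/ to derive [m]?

Comparing /n/ with its surface form [m], the features that change are [labial], [coronal], [anterior], [distributed], [strident].
The smallest constituent containing every changed terminal is Place — each of its daughters lacks at least one of the affected features.
Delinking /n/'s Place and associating /f/'s Place gives precisely the feature bundle of [m].
Since [voice], [nasal] are preserved even though /f/ disagrees there, no node above Place spread.

Place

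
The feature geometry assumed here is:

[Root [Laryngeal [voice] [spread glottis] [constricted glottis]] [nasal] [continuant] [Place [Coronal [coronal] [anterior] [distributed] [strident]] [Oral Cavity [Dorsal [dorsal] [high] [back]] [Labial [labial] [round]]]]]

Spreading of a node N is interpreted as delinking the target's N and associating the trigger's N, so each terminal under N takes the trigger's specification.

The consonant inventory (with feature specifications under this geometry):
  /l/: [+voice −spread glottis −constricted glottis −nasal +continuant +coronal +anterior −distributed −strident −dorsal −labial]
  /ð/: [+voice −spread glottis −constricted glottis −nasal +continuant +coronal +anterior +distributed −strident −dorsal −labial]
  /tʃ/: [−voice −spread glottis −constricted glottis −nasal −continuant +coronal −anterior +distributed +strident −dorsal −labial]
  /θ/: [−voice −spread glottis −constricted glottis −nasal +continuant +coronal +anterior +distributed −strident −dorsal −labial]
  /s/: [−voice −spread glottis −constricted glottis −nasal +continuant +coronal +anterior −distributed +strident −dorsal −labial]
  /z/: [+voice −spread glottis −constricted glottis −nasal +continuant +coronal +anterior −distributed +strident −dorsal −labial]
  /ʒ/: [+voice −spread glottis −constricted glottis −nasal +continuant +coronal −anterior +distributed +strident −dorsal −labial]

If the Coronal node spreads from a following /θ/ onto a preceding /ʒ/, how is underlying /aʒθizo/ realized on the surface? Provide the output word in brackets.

[aðθizo]

Terminals under Coronal in this geometry: [coronal], [anterior], [distributed], [strident].
Spreading Coronal from /θ/ onto /ʒ/ replaces those values with /θ/'s: [+coronal], [+anterior], [+distributed], [−strident]. Features outside Coronal ([voice], [spread glottis], [constricted glottis], …) stay as in /ʒ/.
The resulting bundle matches /ð/ in the inventory; substituting it for /ʒ/ gives [aðθizo].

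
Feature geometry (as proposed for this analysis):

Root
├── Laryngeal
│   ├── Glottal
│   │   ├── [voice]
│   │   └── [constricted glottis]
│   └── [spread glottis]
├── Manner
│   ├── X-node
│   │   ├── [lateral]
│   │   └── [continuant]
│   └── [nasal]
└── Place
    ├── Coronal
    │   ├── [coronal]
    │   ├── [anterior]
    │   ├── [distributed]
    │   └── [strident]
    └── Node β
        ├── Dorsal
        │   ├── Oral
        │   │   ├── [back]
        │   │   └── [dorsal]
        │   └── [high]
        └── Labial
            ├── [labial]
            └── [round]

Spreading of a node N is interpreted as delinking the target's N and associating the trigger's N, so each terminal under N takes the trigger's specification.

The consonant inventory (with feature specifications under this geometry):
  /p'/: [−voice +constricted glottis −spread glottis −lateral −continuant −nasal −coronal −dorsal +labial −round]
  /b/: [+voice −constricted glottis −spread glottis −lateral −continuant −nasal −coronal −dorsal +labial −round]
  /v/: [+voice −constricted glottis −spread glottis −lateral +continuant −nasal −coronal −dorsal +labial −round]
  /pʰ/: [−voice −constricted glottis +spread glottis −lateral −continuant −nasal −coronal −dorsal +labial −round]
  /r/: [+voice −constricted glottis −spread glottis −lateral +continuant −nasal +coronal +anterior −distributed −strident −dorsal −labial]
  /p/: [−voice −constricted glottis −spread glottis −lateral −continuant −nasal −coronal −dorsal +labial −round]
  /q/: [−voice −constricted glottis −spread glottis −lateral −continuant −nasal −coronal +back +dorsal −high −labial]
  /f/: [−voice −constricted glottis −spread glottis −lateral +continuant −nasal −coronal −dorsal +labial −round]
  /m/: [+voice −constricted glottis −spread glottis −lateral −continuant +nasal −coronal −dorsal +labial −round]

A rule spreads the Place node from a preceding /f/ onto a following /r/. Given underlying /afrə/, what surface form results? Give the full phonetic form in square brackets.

The Place node dominates the terminals [coronal], [anterior], [distributed], [strident], [back], [dorsal], [high], [labial], [round].
After delinking /r/'s Place and linking /f/'s, the affected terminals become [−coronal], [−dorsal], [+labial], [−round]; [voice], [constricted glottis], [spread glottis], … (outside Place) are retained from /r/.
The resulting bundle matches /v/ in the inventory; substituting it for /r/ gives [afvə].

[afvə]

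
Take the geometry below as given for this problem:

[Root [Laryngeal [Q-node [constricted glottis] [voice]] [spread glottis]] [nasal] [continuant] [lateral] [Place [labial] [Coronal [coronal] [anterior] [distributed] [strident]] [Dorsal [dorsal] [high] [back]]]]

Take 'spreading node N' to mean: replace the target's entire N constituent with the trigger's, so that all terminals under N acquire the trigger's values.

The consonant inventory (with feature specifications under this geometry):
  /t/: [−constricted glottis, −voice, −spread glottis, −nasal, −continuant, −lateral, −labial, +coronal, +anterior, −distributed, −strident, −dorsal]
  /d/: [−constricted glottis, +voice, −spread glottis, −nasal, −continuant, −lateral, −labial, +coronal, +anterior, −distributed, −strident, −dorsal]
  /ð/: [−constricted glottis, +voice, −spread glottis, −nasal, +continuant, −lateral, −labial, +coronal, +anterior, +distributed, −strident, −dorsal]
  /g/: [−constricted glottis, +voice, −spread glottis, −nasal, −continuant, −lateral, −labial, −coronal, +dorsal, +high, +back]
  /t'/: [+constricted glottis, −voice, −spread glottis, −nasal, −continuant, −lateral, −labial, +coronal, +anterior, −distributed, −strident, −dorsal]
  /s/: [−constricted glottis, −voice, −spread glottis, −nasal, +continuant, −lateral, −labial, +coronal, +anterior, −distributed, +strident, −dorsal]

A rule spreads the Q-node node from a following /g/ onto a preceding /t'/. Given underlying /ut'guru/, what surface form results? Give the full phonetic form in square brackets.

[udguru]

The Q-node node dominates the terminals [constricted glottis], [voice].
After delinking /t'/'s Q-node and linking /g/'s, the affected terminals become [−constricted glottis], [+voice]; [spread glottis], [nasal], [continuant], … (outside Q-node) are retained from /t'/.
Among the inventory, only /d/ has exactly this specification, giving the surface form [udguru].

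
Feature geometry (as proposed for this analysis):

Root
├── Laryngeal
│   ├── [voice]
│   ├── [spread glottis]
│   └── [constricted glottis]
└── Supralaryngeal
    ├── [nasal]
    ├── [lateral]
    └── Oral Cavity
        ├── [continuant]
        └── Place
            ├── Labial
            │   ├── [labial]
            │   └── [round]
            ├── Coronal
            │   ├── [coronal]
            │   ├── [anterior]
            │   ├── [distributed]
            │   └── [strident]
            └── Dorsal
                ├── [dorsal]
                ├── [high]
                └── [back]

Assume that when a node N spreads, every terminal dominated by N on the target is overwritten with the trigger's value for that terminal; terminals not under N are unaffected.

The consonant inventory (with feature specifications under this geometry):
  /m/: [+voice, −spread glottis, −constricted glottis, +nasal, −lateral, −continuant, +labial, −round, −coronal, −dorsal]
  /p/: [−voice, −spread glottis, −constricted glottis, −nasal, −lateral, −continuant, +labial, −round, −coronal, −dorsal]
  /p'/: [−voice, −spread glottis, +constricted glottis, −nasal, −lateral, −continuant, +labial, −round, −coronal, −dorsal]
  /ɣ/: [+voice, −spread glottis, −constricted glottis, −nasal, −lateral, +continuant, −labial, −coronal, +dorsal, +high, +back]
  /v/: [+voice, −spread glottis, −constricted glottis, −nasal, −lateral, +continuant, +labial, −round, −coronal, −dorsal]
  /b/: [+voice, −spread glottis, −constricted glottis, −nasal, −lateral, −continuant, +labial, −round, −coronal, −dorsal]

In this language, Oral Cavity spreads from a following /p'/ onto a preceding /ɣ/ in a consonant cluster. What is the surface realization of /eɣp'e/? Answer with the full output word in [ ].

Oral Cavity immediately or transitively dominates [continuant], [labial], [round], [coronal], [anterior], [distributed], [strident], [dorsal], [high], [back].
The target acquires /p'/'s values for everything under Oral Cavity — [−continuant], [+labial], [−round], [−coronal], [−dorsal] — while keeping its own [voice], [spread glottis], [constricted glottis], ….
Among the inventory, only /b/ has exactly this specification, giving the surface form [ebp'e].

[ebp'e]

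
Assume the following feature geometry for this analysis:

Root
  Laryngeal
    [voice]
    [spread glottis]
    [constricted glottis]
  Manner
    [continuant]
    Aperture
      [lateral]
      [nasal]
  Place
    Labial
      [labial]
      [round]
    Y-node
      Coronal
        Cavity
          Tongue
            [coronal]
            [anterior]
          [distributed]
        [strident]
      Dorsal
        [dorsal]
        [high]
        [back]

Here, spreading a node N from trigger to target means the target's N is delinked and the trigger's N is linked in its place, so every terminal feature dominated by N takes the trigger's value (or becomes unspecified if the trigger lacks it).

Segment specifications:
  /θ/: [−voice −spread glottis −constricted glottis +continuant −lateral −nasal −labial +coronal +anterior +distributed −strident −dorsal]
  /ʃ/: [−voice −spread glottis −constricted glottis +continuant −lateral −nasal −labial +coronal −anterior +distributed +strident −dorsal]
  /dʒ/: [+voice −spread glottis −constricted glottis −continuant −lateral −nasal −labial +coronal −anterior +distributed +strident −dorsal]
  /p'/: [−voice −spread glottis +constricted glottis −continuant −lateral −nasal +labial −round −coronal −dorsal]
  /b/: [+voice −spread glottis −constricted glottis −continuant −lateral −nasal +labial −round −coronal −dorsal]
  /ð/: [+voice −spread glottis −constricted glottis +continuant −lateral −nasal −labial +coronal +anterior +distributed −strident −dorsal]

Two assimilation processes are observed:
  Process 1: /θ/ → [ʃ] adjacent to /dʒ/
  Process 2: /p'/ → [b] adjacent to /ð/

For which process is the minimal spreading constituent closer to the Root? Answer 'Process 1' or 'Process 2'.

Process 1: the features that change are [anterior], [strident]; the minimal node is Coronal (depth 3).
Process 2 alters [voice], [constricted glottis]; the lowest common ancestor is Laryngeal (depth 1 from Root).
Depth 1 < depth 3; Process 2 involves the structurally higher constituent Laryngeal.

Process 2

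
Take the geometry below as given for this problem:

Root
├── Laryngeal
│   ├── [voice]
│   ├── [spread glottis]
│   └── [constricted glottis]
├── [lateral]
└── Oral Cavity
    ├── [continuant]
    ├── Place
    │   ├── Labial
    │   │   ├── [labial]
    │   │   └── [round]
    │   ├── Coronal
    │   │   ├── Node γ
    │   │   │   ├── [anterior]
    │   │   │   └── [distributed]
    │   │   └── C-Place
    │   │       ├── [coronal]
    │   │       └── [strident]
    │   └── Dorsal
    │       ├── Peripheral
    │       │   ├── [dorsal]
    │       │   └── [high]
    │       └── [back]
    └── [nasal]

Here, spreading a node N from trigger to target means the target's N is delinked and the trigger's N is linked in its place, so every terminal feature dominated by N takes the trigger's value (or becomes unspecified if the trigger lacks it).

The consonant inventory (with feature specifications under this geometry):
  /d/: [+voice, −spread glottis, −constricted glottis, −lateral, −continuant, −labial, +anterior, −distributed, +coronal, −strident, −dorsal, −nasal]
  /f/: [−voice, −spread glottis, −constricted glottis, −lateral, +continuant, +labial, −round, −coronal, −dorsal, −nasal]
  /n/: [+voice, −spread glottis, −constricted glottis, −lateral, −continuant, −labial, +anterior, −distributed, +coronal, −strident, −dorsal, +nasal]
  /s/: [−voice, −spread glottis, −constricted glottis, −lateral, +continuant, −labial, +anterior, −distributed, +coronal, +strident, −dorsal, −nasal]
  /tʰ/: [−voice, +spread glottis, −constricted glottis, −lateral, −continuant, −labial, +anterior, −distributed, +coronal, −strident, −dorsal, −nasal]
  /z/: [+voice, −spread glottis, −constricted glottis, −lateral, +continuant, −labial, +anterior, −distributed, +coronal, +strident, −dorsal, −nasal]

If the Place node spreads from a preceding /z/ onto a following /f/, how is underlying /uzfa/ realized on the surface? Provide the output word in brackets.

[uzsa]

Place immediately or transitively dominates [labial], [round], [anterior], [distributed], [coronal], [strident], [dorsal], [high], [back].
After delinking /f/'s Place and linking /z/'s, the affected terminals become [−labial], [+anterior], [−distributed], [+coronal], [+strident], [−dorsal]; [voice], [spread glottis], [constricted glottis], … (outside Place) are retained from /f/.
The resulting bundle matches /s/ in the inventory; substituting it for /f/ gives [uzsa].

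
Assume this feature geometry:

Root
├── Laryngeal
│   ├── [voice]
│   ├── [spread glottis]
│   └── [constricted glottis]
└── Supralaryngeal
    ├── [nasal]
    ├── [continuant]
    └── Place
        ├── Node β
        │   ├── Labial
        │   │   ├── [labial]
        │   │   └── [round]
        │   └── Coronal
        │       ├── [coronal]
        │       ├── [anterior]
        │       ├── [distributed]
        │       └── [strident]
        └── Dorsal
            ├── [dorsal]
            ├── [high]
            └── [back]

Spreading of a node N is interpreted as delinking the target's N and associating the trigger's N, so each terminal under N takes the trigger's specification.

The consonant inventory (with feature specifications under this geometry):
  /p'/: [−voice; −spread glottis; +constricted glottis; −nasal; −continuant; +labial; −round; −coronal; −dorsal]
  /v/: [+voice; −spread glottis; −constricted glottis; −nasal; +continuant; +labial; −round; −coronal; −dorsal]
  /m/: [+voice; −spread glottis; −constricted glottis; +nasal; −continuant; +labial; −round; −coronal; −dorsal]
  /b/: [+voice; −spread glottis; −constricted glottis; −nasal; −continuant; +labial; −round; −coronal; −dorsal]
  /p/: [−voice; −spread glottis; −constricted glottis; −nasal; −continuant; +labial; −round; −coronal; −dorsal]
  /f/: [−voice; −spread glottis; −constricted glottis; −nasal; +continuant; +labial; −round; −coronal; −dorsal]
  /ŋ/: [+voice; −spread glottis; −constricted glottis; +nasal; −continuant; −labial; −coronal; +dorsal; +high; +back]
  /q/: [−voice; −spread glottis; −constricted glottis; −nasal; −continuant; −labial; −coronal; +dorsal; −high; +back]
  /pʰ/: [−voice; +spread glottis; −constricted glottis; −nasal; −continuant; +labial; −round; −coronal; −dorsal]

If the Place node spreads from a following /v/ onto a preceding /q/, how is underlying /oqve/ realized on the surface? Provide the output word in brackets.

[opve]

Place immediately or transitively dominates [labial], [round], [coronal], [anterior], [distributed], [strident], [dorsal], [high], [back].
The target acquires /v/'s values for everything under Place — [+labial], [−round], [−coronal], [−dorsal] — while keeping its own [voice], [spread glottis], [constricted glottis], ….
This feature bundle is that of [p], so /oqve/ surfaces as [opve].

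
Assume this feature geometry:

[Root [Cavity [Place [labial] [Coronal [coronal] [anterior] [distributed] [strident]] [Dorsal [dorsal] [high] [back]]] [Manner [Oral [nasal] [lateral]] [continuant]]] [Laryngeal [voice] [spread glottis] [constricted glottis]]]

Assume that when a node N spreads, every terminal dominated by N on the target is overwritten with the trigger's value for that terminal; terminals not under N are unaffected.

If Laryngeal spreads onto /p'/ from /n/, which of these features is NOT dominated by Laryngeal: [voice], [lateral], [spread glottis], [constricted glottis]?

The terminals dominated by Laryngeal are [voice], [spread glottis], [constricted glottis].
Spreading Laryngeal replaces [spread glottis], [constricted glottis], [voice] with the trigger's values, since each sits inside the Laryngeal constituent.
[lateral] attaches under Oral, not under Laryngeal, so /p'/ retains its own value for [lateral].

[lateral]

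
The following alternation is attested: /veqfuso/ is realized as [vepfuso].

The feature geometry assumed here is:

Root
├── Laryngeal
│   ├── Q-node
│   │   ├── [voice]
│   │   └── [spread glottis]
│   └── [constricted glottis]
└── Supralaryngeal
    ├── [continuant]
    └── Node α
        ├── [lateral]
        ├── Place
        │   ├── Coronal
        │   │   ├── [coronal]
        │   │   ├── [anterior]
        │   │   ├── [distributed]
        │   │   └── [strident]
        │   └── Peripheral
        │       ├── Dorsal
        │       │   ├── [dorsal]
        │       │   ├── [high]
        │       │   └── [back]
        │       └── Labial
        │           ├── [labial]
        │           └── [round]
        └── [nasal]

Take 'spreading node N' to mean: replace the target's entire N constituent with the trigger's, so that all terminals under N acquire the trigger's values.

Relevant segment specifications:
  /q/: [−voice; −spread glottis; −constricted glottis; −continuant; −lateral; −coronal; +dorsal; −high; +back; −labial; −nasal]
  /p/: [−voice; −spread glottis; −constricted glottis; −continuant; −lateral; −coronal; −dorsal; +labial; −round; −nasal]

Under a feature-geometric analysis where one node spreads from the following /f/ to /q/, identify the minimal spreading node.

The alternation /q/ → [p] changes [labial], [round], [dorsal], [high], [back] and nothing else.
The smallest constituent containing every changed terminal is Peripheral — each of its daughters lacks at least one of the affected features.
Delinking /q/'s Peripheral and associating /f/'s Peripheral gives precisely the feature bundle of [p].
[continuant] stays as in /q/ although /f/ differs there, so no node dominating it spread; among the remaining candidates Peripheral is the lowest that derives the output.

Peripheral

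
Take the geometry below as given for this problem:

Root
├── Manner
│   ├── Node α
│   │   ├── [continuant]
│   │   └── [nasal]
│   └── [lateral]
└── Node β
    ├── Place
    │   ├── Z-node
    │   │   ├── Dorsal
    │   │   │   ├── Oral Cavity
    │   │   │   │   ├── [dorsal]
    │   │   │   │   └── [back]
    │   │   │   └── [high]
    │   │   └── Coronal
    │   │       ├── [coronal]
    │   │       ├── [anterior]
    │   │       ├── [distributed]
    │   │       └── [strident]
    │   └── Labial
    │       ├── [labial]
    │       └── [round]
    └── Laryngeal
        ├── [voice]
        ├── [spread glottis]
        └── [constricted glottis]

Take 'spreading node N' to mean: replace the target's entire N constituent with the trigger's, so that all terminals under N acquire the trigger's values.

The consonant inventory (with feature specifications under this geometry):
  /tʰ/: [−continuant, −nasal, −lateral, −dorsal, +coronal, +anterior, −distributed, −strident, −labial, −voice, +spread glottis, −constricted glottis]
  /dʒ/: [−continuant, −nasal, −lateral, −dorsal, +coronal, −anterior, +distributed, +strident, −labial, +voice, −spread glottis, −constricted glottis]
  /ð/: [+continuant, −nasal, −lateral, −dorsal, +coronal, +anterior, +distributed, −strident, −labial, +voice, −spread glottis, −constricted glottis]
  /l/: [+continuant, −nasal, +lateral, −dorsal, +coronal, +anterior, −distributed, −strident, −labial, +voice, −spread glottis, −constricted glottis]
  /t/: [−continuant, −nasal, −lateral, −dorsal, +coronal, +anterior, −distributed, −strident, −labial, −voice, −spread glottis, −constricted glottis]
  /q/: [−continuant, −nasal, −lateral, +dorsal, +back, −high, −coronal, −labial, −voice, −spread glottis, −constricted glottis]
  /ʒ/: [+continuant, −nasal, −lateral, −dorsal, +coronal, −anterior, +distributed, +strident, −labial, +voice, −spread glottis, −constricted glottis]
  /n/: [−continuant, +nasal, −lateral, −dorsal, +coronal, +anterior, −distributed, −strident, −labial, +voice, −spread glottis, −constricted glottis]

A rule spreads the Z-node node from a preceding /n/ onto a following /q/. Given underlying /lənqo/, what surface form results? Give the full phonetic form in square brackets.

[lənto]

The Z-node node dominates the terminals [dorsal], [back], [high], [coronal], [anterior], [distributed], [strident].
Spreading Z-node from /n/ onto /q/ replaces those values with /n/'s: [−dorsal], [+coronal], [+anterior], [−distributed], [−strident]. Features outside Z-node ([continuant], [nasal], [lateral], …) stay as in /q/.
The resulting bundle matches /t/ in the inventory; substituting it for /q/ gives [lənto].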